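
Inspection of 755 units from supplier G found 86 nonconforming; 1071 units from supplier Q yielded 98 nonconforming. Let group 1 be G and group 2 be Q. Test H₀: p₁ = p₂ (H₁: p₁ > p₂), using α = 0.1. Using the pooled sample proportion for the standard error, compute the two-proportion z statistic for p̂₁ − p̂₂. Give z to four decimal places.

z = 1.5662

p̂₁ = 86/755 ≈ 0.113907, p̂₂ = 98/1071 ≈ 0.091503.
Pooled p̂ = (86+98)/(755+1071) = 184/1826 = 0.100767.
SE = √(0.0906128 × 0.00225821) = 0.014305.
z = (0.113907 − 0.091503)/0.014305 = 0.022404/0.014305 = 1.5662.
p-value = P(Z > 1.566) ≈ 0.0587, so at α = 0.1 we reject H₀.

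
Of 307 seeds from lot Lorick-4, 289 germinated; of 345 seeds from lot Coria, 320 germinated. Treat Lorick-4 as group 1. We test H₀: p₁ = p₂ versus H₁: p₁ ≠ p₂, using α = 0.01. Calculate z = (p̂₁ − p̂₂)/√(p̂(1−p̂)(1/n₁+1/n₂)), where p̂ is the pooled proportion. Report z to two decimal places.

z = 0.71

p̂₁ = 289/307 = 0.9414, p̂₂ = 320/345 = 0.9275.
Pooled p̂ = (289+320)/(307+345) = 609/652 = 0.9340.
SE = √(0.0616014 × 0.00615588) = 0.0195.
z = (0.9414 − 0.9275)/0.0195 = 0.0139/0.0195 = 0.71.
Two-sided p-value ≈ 2·Φ(−0.710) = 0.4775. With α = 0.01, fail to reject H₀.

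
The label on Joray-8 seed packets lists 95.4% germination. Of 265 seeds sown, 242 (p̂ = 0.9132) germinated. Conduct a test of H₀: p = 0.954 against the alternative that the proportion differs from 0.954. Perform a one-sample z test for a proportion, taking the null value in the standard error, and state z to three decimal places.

p̂ = 242/265 = 0.913208.
Under H₀, SE = √(0.954·0.046/265) = √(0.0001656) = 0.012869.
z = (0.913208 − 0.954)/0.012869 = -0.040792/0.012869 = -3.170.
p-value = 2·P(Z > 3.170) ≈ 0.0015.

z = -3.170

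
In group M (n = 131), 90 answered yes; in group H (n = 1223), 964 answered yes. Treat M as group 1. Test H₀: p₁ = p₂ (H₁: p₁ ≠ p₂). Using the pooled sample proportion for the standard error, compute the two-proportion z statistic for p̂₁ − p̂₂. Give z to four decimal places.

p̂₁ = 90/131 ≈ 0.687023, p̂₂ = 964/1223 ≈ 0.788226.
Pooled p̂ = (90+964)/(131+1223) = 1054/1354 = 0.778434.
SE = √(0.172474 × 0.00845125) = 0.038179.
z = (0.687023 − 0.788226)/0.038179 = -0.101203/0.038179 = -2.6508.

z = -2.6508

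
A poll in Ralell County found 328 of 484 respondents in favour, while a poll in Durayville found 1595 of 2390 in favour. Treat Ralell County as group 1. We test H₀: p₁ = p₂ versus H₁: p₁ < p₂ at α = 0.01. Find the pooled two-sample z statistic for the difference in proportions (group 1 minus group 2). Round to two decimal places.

p̂₁ = 328/484 = 0.6777, p̂₂ = 1595/2390 = 0.6674.
Pooled p̂ = (328+1595)/(484+2390) = 1923/2874 = 0.6691.
SE = √(0.221404 × 0.00248453) = 0.0235.
z = (0.6777 − 0.6674)/0.0235 = 0.0103/0.0235 = 0.44.
p-value = P(Z < 0.440) ≈ 0.6701; since p > α = 0.01, fail to reject H₀.

z = 0.44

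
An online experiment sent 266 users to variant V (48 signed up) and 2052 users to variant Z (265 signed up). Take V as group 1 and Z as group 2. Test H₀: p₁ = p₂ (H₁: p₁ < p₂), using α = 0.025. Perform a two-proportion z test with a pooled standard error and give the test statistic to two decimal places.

z = 2.30

p̂₁ = 48/266 ≈ 0.1805, p̂₂ = 265/2052 ≈ 0.1291.
Pooled p̂ = (48+265)/(266+2052) = 313/2318 = 0.1350.
SE = √(0.116797 × 0.00424673) = 0.0223.
z = (0.1805 − 0.1291)/0.0223 = 0.0514/0.0223 = 2.30.
p-value = P(Z < 2.304) ≈ 0.9894, so at α = 0.025 we fail to reject H₀.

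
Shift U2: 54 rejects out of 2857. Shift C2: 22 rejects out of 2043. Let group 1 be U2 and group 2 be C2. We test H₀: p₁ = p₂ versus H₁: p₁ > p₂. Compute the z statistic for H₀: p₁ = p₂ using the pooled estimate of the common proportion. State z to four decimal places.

z = 2.2714

p̂₁ = 54/2857 = 0.0189009, p̂₂ = 22/2043 = 0.0107685.
Pooled p̂ = (54+22)/(2857+2043) = 76/4900 = 0.0155102.
SE = √(p̂(1−p̂)(1/n₁+1/n₂)) = √(0.0155102·0.9844898·0.000839494) = √(1.28188e-05) = 0.0035803.
z = (0.0189009 − 0.0107685)/0.0035803 = 0.0081324/0.0035803 = 2.2714.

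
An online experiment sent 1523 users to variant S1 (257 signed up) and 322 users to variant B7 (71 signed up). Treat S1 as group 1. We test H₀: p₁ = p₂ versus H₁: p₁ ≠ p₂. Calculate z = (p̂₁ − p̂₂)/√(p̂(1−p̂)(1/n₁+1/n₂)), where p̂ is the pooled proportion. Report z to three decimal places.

z = -2.207

p̂₁ = 257/1523 = 0.16875, p̂₂ = 71/322 = 0.22050.
Pooled p̂ = (257+71)/(1523+322) = 328/1845 = 0.17778.
SE = √(p̂(1−p̂)(1/n₁+1/n₂)) = √(0.17778·0.82222·0.00376219) = √(0.00054993) = 0.02345.
z = (0.16875 − 0.22050)/0.02345 = -0.05175/0.02345 = -2.207.
Two-sided p-value ≈ 2·Φ(−2.207) = 0.0273.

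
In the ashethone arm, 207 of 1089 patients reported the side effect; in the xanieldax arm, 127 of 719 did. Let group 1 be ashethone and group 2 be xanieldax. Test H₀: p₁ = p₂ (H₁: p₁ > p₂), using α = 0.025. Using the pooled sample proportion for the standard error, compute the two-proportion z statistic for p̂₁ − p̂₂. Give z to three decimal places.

z = 0.721

p̂₁ = 207/1089 = 0.19008, p̂₂ = 127/719 = 0.17663.
Pooled p̂ = (207+127)/(1089+719) = 334/1808 = 0.18473.
SE = √(p̂(1−p̂)(1/n₁+1/n₂)) = √(0.18473·0.81527·0.00230909) = √(0.000347767) = 0.01865.
z = (0.19008 − 0.17663)/0.01865 = 0.01345/0.01865 = 0.721.
p-value = P(Z > 0.721) ≈ 0.2354. With α = 0.025, fail to reject H₀.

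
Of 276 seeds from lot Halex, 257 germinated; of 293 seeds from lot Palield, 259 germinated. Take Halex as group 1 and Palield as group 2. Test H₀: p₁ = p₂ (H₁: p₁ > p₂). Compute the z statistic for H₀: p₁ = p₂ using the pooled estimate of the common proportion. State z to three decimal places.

p̂₁ = 257/276 = 0.93116, p̂₂ = 259/293 = 0.88396.
Pooled p̂ = (257+259)/(276+293) = 516/569 = 0.90685.
SE = √(p̂(1−p̂)(1/n₁+1/n₂)) = √(0.90685·0.09315·0.00703616) = √(0.000594342) = 0.02438.
z = (0.93116 − 0.88396)/0.02438 = 0.04720/0.02438 = 1.936.
p-value = P(Z > 1.936) ≈ 0.0264.

z = 1.936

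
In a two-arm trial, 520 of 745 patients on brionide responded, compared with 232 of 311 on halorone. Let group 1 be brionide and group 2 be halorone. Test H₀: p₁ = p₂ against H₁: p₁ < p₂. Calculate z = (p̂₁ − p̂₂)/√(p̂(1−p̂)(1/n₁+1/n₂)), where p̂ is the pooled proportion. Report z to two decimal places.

z = -1.57

p̂₁ = 520/745 ≈ 0.6980, p̂₂ = 232/311 ≈ 0.7460.
Pooled p̂ = (520+232)/(745+311) = 752/1056 = 0.7121.
SE = √(0.205005 × 0.00455772) = 0.0306.
z = (0.6980 − 0.7460)/0.0306 = -0.0480/0.0306 = -1.57.
p-value = P(Z < -1.570) ≈ 0.0582.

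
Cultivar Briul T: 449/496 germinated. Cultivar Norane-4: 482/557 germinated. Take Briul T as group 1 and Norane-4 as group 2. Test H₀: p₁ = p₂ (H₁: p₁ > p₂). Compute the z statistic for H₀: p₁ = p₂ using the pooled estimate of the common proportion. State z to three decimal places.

z = 2.019

p̂₁ = 449/496 ≈ 0.90524, p̂₂ = 482/557 ≈ 0.86535.
Pooled p̂ = (449+482)/(496+557) = 931/1053 = 0.88414.
SE = √(0.102436 × 0.00381146) = 0.01976.
z = (0.90524 − 0.86535)/0.01976 = 0.03989/0.01976 = 2.019.
p-value = P(Z > 2.019) ≈ 0.0217.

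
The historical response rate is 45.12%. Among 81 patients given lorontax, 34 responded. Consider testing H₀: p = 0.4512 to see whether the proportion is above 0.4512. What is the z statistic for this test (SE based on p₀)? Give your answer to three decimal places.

p̂ = 34/81 ≈ 0.41975.
Under H₀, SE = √(0.4512·0.5488/81) = √(0.00305702) = 0.05529.
z = (0.41975 − 0.4512)/0.05529 = -0.03145/0.05529 = -0.569.

z = -0.569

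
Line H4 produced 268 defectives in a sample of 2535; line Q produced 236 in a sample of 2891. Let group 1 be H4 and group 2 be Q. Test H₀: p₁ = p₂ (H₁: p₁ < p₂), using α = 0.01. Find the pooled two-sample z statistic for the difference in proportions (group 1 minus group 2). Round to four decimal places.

z = 3.0497

p̂₁ = 268/2535 ≈ 0.1057199, p̂₂ = 236/2891 ≈ 0.0816327.
Pooled p̂ = (268+236)/(2535+2891) = 504/5426 = 0.0928861.
SE = √(p̂(1−p̂)(1/n₁+1/n₂)) = √(0.0928861·0.9071139·0.000740378) = √(6.2383e-05) = 0.0078983.
z = (0.1057199 − 0.0816327)/0.0078983 = 0.0240872/0.0078983 = 3.0497.
p-value = P(Z < 3.050) ≈ 0.9989, so at α = 0.01 we fail to reject H₀.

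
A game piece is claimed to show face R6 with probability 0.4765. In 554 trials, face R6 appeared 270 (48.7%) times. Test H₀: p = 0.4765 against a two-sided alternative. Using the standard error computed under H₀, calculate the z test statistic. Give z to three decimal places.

p̂ = 270/554 = 0.48736.
Under H₀, SE = √(0.4765·0.5235/554) = √(0.000450267) = 0.02122.
z = (0.48736 − 0.4765)/0.02122 = 0.01086/0.02122 = 0.512.

z = 0.512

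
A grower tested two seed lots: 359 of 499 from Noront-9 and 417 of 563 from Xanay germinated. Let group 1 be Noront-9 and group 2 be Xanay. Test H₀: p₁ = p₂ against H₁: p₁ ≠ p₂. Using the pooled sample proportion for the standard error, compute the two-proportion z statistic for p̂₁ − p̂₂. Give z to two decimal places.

p̂₁ = 359/499 ≈ 0.7194, p̂₂ = 417/563 ≈ 0.7407.
Pooled p̂ = (359+417)/(499+563) = 776/1062 = 0.7307.
SE = √(0.196779 × 0.00378021) = 0.0273.
z = (0.7194 − 0.7407)/0.0273 = -0.0213/0.0273 = -0.78.

z = -0.78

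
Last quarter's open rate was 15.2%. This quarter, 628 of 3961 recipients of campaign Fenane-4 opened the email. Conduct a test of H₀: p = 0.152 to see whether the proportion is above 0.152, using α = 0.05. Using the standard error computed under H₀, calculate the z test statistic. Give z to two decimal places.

p̂ = 628/3961 ≈ 0.15855.
Standard error under H₀: √(0.152×0.848/3961) = 0.00570.
z = (0.15855 − 0.152)/0.00570 = 0.00655/0.00570 = 1.15.
p-value = P(Z > 1.147) ≈ 0.1256. With α = 0.05, fail to reject H₀.

z = 1.15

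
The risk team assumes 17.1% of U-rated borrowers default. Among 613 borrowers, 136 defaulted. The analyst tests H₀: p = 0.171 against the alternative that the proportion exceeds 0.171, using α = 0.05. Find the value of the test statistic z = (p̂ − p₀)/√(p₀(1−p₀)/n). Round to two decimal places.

p̂ = 136/613 ≈ 0.22186.
Standard error under H₀: √(0.171×0.829/613) = 0.01521.
z = (0.22186 − 0.171)/0.01521 = 0.05086/0.01521 = 3.34.
p-value = P(Z > 3.344) ≈ 0.0004; since p < α = 0.05, reject H₀.

z = 3.34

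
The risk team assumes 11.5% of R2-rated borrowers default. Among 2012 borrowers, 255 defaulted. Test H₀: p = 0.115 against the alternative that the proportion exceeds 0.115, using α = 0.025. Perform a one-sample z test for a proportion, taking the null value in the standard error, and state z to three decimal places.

p̂ = 255/2012 ≈ 0.12674.
SE = √(p₀(1−p₀)/n) = √(0.10178/2012) = 0.00711.
z = (0.12674 − 0.115)/0.00711 = 0.01174/0.00711 = 1.651.
p-value = P(Z > 1.651) ≈ 0.0494, so at α = 0.025 we fail to reject H₀.

z = 1.651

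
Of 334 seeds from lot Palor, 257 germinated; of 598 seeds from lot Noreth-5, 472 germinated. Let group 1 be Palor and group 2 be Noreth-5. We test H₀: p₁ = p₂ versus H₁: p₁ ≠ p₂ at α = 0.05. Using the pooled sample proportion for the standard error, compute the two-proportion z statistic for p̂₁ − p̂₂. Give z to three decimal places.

z = -0.704

p̂₁ = 257/334 ≈ 0.76946, p̂₂ = 472/598 ≈ 0.78930.
Pooled p̂ = (257+472)/(334+598) = 729/932 = 0.78219.
SE = √(p̂(1−p̂)(1/n₁+1/n₂)) = √(0.78219·0.21781·0.00466625) = √(0.000794987) = 0.02820.
z = (0.76946 − 0.78930)/0.02820 = -0.01984/0.02820 = -0.704.
Two-sided p-value ≈ 2·Φ(−0.704) = 0.4817, so at α = 0.05 we fail to reject H₀.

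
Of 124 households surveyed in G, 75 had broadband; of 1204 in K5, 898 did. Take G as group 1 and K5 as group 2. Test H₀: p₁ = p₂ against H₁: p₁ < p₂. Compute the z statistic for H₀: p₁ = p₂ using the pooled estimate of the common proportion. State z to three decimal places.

z = -3.378

p̂₁ = 75/124 ≈ 0.60484, p̂₂ = 898/1204 ≈ 0.74585.
Pooled p̂ = (75+898)/(124+1204) = 973/1328 = 0.73268.
SE = √(0.19586 × 0.00889508) = 0.04174.
z = (0.60484 − 0.74585)/0.04174 = -0.14101/0.04174 = -3.378.
p-value = P(Z < -3.378) ≈ 0.0004.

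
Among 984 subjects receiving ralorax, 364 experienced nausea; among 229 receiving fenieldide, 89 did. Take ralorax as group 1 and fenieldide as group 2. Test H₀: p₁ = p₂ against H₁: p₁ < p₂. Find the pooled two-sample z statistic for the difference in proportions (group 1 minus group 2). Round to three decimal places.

p̂₁ = 364/984 ≈ 0.36992, p̂₂ = 89/229 ≈ 0.38865.
Pooled p̂ = (364+89)/(984+229) = 453/1213 = 0.37345.
SE = √(p̂(1−p̂)(1/n₁+1/n₂)) = √(0.37345·0.62655·0.00538307) = √(0.00125956) = 0.03549.
z = (0.36992 − 0.38865)/0.03549 = -0.01873/0.03549 = -0.528.
p-value = P(Z < -0.528) ≈ 0.2989.

z = -0.528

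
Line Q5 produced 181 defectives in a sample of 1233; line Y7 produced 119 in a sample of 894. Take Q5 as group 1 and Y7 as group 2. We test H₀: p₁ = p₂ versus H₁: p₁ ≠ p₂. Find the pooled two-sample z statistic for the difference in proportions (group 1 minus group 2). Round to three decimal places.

z = 0.895

p̂₁ = 181/1233 ≈ 0.14680, p̂₂ = 119/894 ≈ 0.13311.
Pooled p̂ = (181+119)/(1233+894) = 300/2127 = 0.14104.
SE = √(p̂(1−p̂)(1/n₁+1/n₂)) = √(0.14104·0.85896·0.0019296) = √(0.000233772) = 0.01529.
z = (0.14680 − 0.13311)/0.01529 = 0.01369/0.01529 = 0.895.
p-value = 2·P(Z > 0.895) ≈ 0.3707.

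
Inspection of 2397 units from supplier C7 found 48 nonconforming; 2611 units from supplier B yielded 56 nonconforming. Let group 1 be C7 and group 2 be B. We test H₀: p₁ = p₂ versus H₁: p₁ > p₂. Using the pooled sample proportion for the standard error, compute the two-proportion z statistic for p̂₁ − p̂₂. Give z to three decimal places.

z = -0.353

p̂₁ = 48/2397 = 0.020025, p̂₂ = 56/2611 = 0.021448.
Pooled p̂ = (48+56)/(2397+2611) = 104/5008 = 0.020767.
SE = √(p̂(1−p̂)(1/n₁+1/n₂)) = √(0.020767·0.979233·0.000800183) = √(1.62721e-05) = 0.004034.
z = (0.020025 − 0.021448)/0.004034 = -0.001423/0.004034 = -0.353.
p-value = P(Z > -0.353) ≈ 0.6378.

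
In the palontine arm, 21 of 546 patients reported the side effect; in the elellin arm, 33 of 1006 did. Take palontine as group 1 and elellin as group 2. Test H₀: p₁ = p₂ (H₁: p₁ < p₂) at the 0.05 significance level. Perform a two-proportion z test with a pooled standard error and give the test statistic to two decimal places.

p̂₁ = 21/546 ≈ 0.03846, p̂₂ = 33/1006 ≈ 0.03280.
Pooled p̂ = (21+33)/(546+1006) = 54/1552 = 0.03479.
SE = √(0.0335832 × 0.00282554) = 0.00974.
z = (0.03846 − 0.03280)/0.00974 = 0.00566/0.00974 = 0.58.
p-value = P(Z < 0.581) ≈ 0.7193, so at α = 0.05 we fail to reject H₀.

z = 0.58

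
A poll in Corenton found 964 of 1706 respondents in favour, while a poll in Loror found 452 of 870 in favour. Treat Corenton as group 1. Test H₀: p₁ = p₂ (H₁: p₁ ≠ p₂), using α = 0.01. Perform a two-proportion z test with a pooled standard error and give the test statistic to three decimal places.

z = 2.196

p̂₁ = 964/1706 = 0.56506, p̂₂ = 452/870 = 0.51954.
Pooled p̂ = (964+452)/(1706+870) = 1416/2576 = 0.54969.
SE = √(p̂(1−p̂)(1/n₁+1/n₂)) = √(0.54969·0.45031·0.00173559) = √(0.000429613) = 0.02073.
z = (0.56506 − 0.51954)/0.02073 = 0.04552/0.02073 = 2.196.
Two-sided p-value ≈ 2·Φ(−2.196) = 0.0281; since p > α = 0.01, fail to reject H₀.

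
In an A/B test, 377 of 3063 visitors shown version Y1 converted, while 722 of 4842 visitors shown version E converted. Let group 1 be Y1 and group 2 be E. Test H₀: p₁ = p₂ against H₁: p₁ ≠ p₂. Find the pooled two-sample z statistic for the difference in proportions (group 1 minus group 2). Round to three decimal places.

z = -3.259

p̂₁ = 377/3063 = 0.123082, p̂₂ = 722/4842 = 0.149112.
Pooled p̂ = (377+722)/(3063+4842) = 1099/7905 = 0.139026.
SE = √(p̂(1−p̂)(1/n₁+1/n₂)) = √(0.139026·0.860974·0.000533004) = √(6.37993e-05) = 0.007987.
z = (0.123082 − 0.149112)/0.007987 = -0.026030/0.007987 = -3.259.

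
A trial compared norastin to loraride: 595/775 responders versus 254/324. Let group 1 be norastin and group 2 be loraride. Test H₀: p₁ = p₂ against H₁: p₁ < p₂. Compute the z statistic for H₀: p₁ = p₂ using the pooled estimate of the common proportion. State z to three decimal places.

z = -0.584

p̂₁ = 595/775 ≈ 0.767742, p̂₂ = 254/324 ≈ 0.783951.
Pooled p̂ = (595+254)/(775+324) = 849/1099 = 0.772520.
SE = √(0.175733 × 0.00437674) = 0.027733.
z = (0.767742 − 0.783951)/0.027733 = -0.016209/0.027733 = -0.584.
p-value = P(Z < -0.584) ≈ 0.2795.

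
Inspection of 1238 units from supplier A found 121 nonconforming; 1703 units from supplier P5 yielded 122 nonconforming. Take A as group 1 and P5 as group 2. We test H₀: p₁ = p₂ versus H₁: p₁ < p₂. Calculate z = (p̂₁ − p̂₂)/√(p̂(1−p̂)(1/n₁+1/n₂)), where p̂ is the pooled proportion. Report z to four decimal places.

z = 2.5382

p̂₁ = 121/1238 ≈ 0.097738, p̂₂ = 122/1703 ≈ 0.071638.
Pooled p̂ = (121+122)/(1238+1703) = 243/2941 = 0.082625.
SE = √(p̂(1−p̂)(1/n₁+1/n₂)) = √(0.082625·0.917375·0.00139495) = √(0.000105735) = 0.010283.
z = (0.097738 − 0.071638)/0.010283 = 0.026100/0.010283 = 2.5382.
p-value = P(Z < 2.538) ≈ 0.9944.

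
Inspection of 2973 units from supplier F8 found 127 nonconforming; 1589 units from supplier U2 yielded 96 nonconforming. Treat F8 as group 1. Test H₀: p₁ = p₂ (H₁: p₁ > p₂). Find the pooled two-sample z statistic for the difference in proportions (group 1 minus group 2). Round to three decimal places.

p̂₁ = 127/2973 = 0.042718, p̂₂ = 96/1589 = 0.060415.
Pooled p̂ = (127+96)/(2973+1589) = 223/4562 = 0.048882.
SE = √(p̂(1−p̂)(1/n₁+1/n₂)) = √(0.048882·0.951118·0.000965687) = √(4.48973e-05) = 0.006701.
z = (0.042718 − 0.060415)/0.006701 = -0.017697/0.006701 = -2.641.

z = -2.641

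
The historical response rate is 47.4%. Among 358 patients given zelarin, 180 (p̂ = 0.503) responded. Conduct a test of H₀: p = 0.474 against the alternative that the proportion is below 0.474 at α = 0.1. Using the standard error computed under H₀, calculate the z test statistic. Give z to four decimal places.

z = 1.0911

p̂ = 180/358 ≈ 0.502793.
Standard error under H₀: √(0.474×0.526/358) = 0.026390.
z = (0.502793 − 0.474)/0.026390 = 0.028793/0.026390 = 1.0911.
p-value = P(Z < 1.091) ≈ 0.8624, so at α = 0.1 we fail to reject H₀.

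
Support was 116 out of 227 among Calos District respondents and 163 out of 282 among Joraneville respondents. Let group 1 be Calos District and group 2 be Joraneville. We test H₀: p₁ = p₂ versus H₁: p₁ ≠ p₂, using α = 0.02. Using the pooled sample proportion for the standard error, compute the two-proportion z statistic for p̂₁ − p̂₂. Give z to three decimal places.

z = -1.510

p̂₁ = 116/227 ≈ 0.51101, p̂₂ = 163/282 ≈ 0.57801.
Pooled p̂ = (116+163)/(227+282) = 279/509 = 0.54813.
SE = √(0.247683 × 0.00795139) = 0.04438.
z = (0.51101 − 0.57801)/0.04438 = -0.06700/0.04438 = -1.510.
p-value = 2·P(Z > 1.510) ≈ 0.1311; since p > α = 0.02, fail to reject H₀.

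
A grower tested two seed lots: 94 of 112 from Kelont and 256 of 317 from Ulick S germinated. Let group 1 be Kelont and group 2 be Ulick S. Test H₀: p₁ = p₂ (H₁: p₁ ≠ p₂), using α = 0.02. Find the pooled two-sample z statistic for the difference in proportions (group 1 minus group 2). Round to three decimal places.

z = 0.744

p̂₁ = 94/112 ≈ 0.83929, p̂₂ = 256/317 ≈ 0.80757.
Pooled p̂ = (94+256)/(112+317) = 350/429 = 0.81585.
SE = √(0.150238 × 0.0120831) = 0.04261.
z = (0.83929 − 0.80757)/0.04261 = 0.03172/0.04261 = 0.744.
Two-sided p-value ≈ 2·Φ(−0.744) = 0.4567, so at α = 0.02 we fail to reject H₀.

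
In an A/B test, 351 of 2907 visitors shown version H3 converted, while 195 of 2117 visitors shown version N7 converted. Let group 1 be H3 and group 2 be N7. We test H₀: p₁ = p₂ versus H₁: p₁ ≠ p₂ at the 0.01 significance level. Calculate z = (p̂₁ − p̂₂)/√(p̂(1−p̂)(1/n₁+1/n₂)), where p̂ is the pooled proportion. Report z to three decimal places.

p̂₁ = 351/2907 ≈ 0.12074, p̂₂ = 195/2117 ≈ 0.09211.
Pooled p̂ = (351+195)/(2907+2117) = 546/5024 = 0.10868.
SE = √(p̂(1−p̂)(1/n₁+1/n₂)) = √(0.10868·0.89132·0.000816364) = √(7.9079e-05) = 0.00889.
z = (0.12074 − 0.09211)/0.00889 = 0.02863/0.00889 = 3.220.
p-value = 2·P(Z > 3.220) ≈ 0.0013. With α = 0.01, reject H₀.

z = 3.220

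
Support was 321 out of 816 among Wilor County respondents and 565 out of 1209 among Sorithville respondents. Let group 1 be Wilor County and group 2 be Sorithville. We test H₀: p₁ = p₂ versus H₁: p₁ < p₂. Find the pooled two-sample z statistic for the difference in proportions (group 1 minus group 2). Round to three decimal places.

p̂₁ = 321/816 ≈ 0.39338, p̂₂ = 565/1209 ≈ 0.46733.
Pooled p̂ = (321+565)/(816+1209) = 886/2025 = 0.43753.
SE = √(p̂(1−p̂)(1/n₁+1/n₂)) = √(0.43753·0.56247·0.00205262) = √(0.000505145) = 0.02248.
z = (0.39338 − 0.46733)/0.02248 = -0.07395/0.02248 = -3.290.
p-value = P(Z < -3.290) ≈ 0.0005.

z = -3.290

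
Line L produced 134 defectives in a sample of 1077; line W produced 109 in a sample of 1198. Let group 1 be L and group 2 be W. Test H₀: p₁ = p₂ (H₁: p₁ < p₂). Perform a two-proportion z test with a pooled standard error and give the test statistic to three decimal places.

z = 2.578

p̂₁ = 134/1077 ≈ 0.12442, p̂₂ = 109/1198 ≈ 0.09098.
Pooled p̂ = (134+109)/(1077+1198) = 243/2275 = 0.10681.
SE = √(p̂(1−p̂)(1/n₁+1/n₂)) = √(0.10681·0.89319·0.00176323) = √(0.000168219) = 0.01297.
z = (0.12442 − 0.09098)/0.01297 = 0.03344/0.01297 = 2.578.
p-value = P(Z < 2.578) ≈ 0.9950.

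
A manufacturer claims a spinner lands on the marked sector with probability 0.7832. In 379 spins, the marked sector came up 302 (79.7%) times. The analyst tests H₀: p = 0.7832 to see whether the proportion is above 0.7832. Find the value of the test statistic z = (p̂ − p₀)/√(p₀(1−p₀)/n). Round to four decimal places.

z = 0.6441

p̂ = 302/379 ≈ 0.796834.
SE = √(p₀(1−p₀)/n) = √(0.1698/379) = 0.021166.
z = (0.796834 − 0.7832)/0.021166 = 0.013634/0.021166 = 0.6441.
p-value = P(Z > 0.644) ≈ 0.2597.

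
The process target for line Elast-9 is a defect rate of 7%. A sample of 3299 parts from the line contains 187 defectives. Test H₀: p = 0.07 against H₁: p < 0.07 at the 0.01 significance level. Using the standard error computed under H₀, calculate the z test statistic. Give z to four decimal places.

z = -2.9976

p̂ = 187/3299 = 0.05668384.
SE = √(p₀(1−p₀)/n) = √(0.0651/3299) = 0.00444221.
z = (0.05668384 − 0.07)/0.00444221 = -0.01331616/0.00444221 = -2.9976.
p-value = P(Z < -2.998) ≈ 0.0014. With α = 0.01, reject H₀.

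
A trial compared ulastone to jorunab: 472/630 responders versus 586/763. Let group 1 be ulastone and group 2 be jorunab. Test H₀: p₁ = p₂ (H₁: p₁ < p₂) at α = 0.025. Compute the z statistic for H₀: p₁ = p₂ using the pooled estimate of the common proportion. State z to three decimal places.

p̂₁ = 472/630 ≈ 0.749206, p̂₂ = 586/763 ≈ 0.768021.
Pooled p̂ = (472+586)/(630+763) = 1058/1393 = 0.759512.
SE = √(p̂(1−p̂)(1/n₁+1/n₂)) = √(0.759512·0.240488·0.00289792) = √(0.000529315) = 0.023007.
z = (0.749206 − 0.768021)/0.023007 = -0.018815/0.023007 = -0.818.
p-value = P(Z < -0.818) ≈ 0.2067; since p > α = 0.025, fail to reject H₀.

z = -0.818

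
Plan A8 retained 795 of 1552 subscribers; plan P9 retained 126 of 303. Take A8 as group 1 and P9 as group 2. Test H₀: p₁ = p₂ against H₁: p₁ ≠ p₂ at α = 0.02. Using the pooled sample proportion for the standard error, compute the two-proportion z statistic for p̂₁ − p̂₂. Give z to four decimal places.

p̂₁ = 795/1552 ≈ 0.5122423, p̂₂ = 126/303 ≈ 0.4158416.
Pooled p̂ = (795+126)/(1552+303) = 921/1855 = 0.4964960.
SE = √(p̂(1−p̂)(1/n₁+1/n₂)) = √(0.4964960·0.5035040·0.00394466) = √(0.000986117) = 0.0314025.
z = (0.5122423 − 0.4158416)/0.0314025 = 0.0964007/0.0314025 = 3.0698.
p-value = 2·P(Z > 3.070) ≈ 0.0021. With α = 0.02, reject H₀.

z = 3.0698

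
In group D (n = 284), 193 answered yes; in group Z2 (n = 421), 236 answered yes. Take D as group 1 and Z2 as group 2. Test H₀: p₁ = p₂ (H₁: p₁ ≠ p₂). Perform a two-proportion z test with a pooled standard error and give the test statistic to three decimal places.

p̂₁ = 193/284 = 0.67958, p̂₂ = 236/421 = 0.56057.
Pooled p̂ = (193+236)/(284+421) = 429/705 = 0.60851.
SE = √(0.238225 × 0.00589642) = 0.03748.
z = (0.67958 − 0.56057)/0.03748 = 0.11901/0.03748 = 3.175.
Two-sided p-value ≈ 2·Φ(−3.175) = 0.0015.

z = 3.175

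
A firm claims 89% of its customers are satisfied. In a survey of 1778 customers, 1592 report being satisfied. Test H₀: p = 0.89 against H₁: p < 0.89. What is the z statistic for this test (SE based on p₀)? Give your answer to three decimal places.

z = 0.726

p̂ = 1592/1778 = 0.89539.
SE = √(p₀(1−p₀)/n) = √(0.0979/1778) = 0.00742.
z = (0.89539 − 0.89)/0.00742 = 0.00539/0.00742 = 0.726.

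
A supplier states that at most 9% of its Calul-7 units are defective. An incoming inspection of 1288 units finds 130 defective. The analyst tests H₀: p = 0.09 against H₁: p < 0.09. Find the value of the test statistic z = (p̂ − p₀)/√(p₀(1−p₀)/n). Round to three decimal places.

z = 1.371

p̂ = 130/1288 = 0.10093.
SE = √(p₀(1−p₀)/n) = √(0.0819/1288) = 0.00797.
z = (0.10093 − 0.09)/0.00797 = 0.01093/0.00797 = 1.371.
p-value = P(Z < 1.371) ≈ 0.9148.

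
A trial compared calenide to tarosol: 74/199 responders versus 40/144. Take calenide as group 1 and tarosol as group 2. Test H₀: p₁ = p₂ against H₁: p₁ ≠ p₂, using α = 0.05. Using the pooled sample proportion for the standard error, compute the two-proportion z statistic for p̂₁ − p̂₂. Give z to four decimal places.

z = 1.8255

p̂₁ = 74/199 = 0.371859, p̂₂ = 40/144 = 0.277778.
Pooled p̂ = (74+40)/(199+144) = 114/343 = 0.332362.
SE = √(0.221897 × 0.0119696) = 0.051537.
z = (0.371859 − 0.277778)/0.051537 = 0.094081/0.051537 = 1.8255.
p-value = 2·P(Z > 1.826) ≈ 0.0679; since p > α = 0.05, fail to reject H₀.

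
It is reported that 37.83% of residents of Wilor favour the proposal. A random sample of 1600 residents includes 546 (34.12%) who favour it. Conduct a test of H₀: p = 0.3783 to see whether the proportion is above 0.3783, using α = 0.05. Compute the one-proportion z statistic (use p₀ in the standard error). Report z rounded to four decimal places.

p̂ = 546/1600 = 0.341250.
SE = √(p₀(1−p₀)/n) = √(0.23519/1600) = 0.012124.
z = (0.341250 − 0.3783)/0.012124 = -0.037050/0.012124 = -3.0559.
p-value = P(Z > -3.056) ≈ 0.9989. With α = 0.05, fail to reject H₀.

z = -3.0559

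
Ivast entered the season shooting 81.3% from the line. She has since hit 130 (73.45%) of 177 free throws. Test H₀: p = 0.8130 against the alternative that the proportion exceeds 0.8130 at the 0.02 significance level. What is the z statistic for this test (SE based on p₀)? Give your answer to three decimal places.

p̂ = 130/177 = 0.73446.
Standard error under H₀: √(0.813×0.187/177) = 0.02931.
z = (0.73446 − 0.813)/0.02931 = -0.07854/0.02931 = -2.680.
p-value = P(Z > -2.680) ≈ 0.9963; since p > α = 0.02, fail to reject H₀.

z = -2.680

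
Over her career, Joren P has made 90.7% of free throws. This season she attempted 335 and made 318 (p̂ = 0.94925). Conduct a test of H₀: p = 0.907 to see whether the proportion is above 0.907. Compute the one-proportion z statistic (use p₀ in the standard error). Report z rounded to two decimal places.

p̂ = 318/335 ≈ 0.9493.
Standard error under H₀: √(0.907×0.093/335) = 0.0159.
z = (0.9493 − 0.907)/0.0159 = 0.0423/0.0159 = 2.66.

z = 2.66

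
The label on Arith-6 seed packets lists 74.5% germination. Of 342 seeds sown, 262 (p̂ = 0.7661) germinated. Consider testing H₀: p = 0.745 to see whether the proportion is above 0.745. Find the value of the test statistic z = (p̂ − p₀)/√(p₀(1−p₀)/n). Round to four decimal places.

p̂ = 262/342 = 0.766082.
SE = √(p₀(1−p₀)/n) = √(0.18998/342) = 0.023569.
z = (0.766082 − 0.745)/0.023569 = 0.021082/0.023569 = 0.8945.

z = 0.8945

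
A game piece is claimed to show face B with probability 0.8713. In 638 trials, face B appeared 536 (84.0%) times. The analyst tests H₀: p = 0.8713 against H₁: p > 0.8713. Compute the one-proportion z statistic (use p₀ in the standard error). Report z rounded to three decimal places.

p̂ = 536/638 = 0.84013.
Standard error under H₀: √(0.8713×0.1287/638) = 0.01326.
z = (0.84013 − 0.8713)/0.01326 = -0.03117/0.01326 = -2.351.
p-value = P(Z > -2.351) ≈ 0.9907.

z = -2.351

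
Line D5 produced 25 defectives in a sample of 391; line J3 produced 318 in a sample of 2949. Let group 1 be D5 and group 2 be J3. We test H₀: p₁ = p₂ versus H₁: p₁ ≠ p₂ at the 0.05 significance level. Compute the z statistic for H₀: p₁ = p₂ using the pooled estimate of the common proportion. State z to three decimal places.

p̂₁ = 25/391 ≈ 0.063939, p̂₂ = 318/2949 ≈ 0.107833.
Pooled p̂ = (25+318)/(391+2949) = 343/3340 = 0.102695.
SE = √(p̂(1−p̂)(1/n₁+1/n₂)) = √(0.102695·0.897305·0.00289664) = √(0.000266921) = 0.016338.
z = (0.063939 − 0.107833)/0.016338 = -0.043894/0.016338 = -2.687.
Two-sided p-value ≈ 2·Φ(−2.687) = 0.0072; since p < α = 0.05, reject H₀.

z = -2.687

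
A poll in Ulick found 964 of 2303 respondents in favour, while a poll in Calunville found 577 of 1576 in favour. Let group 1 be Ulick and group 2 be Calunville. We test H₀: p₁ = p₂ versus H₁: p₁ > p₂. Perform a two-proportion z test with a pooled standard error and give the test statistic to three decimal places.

z = 3.280

p̂₁ = 964/2303 = 0.418584, p̂₂ = 577/1576 = 0.366117.
Pooled p̂ = (964+577)/(2303+1576) = 1541/3879 = 0.397267.
SE = √(0.239446 × 0.00106873) = 0.015997.
z = (0.418584 − 0.366117)/0.015997 = 0.052467/0.015997 = 3.280.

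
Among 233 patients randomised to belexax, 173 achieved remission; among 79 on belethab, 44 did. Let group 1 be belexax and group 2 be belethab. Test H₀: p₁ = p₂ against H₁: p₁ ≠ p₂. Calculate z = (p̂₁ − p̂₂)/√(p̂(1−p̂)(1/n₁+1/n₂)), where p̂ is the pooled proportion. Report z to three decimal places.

p̂₁ = 173/233 = 0.74249, p̂₂ = 44/79 = 0.55696.
Pooled p̂ = (173+44)/(233+79) = 217/312 = 0.69551.
SE = √(0.211775 × 0.0169501) = 0.05991.
z = (0.74249 − 0.55696)/0.05991 = 0.18553/0.05991 = 3.097.
Two-sided p-value ≈ 2·Φ(−3.097) = 0.0020.

z = 3.097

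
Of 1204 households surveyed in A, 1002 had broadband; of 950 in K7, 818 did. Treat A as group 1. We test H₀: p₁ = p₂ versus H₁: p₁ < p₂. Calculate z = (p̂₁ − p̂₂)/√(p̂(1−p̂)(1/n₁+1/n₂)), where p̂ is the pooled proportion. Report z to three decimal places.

z = -1.835

p̂₁ = 1002/1204 ≈ 0.83223, p̂₂ = 818/950 ≈ 0.86105.
Pooled p̂ = (1002+818)/(1204+950) = 1820/2154 = 0.84494.
SE = √(p̂(1−p̂)(1/n₁+1/n₂)) = √(0.84494·0.15506·0.0018832) = √(0.00024673) = 0.01571.
z = (0.83223 − 0.86105)/0.01571 = -0.02882/0.01571 = -1.835.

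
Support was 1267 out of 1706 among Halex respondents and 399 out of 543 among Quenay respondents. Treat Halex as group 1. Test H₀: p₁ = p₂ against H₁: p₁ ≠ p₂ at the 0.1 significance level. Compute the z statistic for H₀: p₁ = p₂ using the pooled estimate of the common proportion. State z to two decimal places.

p̂₁ = 1267/1706 = 0.74267, p̂₂ = 399/543 = 0.73481.
Pooled p̂ = (1267+399)/(1706+543) = 1666/2249 = 0.74077.
SE = √(p̂(1−p̂)(1/n₁+1/n₂)) = √(0.74077·0.25923·0.00242779) = √(0.000466203) = 0.02159.
z = (0.74267 − 0.73481)/0.02159 = 0.00786/0.02159 = 0.36.
p-value = 2·P(Z > 0.364) ≈ 0.7156; since p > α = 0.1, fail to reject H₀.

z = 0.36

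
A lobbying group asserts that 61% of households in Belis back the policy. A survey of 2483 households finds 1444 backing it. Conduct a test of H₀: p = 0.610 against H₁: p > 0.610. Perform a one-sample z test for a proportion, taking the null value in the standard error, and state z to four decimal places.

p̂ = 1444/2483 = 0.581555.
Under H₀, SE = √(0.61·0.39/2483) = √(9.58115e-05) = 0.009788.
z = (0.581555 − 0.61)/0.009788 = -0.028445/0.009788 = -2.9061.
p-value = P(Z > -2.906) ≈ 0.9982.

z = -2.9061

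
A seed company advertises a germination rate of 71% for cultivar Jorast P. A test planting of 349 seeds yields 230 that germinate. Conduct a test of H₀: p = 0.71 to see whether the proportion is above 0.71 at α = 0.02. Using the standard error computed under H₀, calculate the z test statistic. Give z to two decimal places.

p̂ = 230/349 ≈ 0.6590.
Under H₀, SE = √(0.71·0.29/349) = √(0.000589971) = 0.0243.
z = (0.6590 − 0.71)/0.0243 = -0.0510/0.0243 = -2.10.
p-value = P(Z > -2.099) ≈ 0.9821, so at α = 0.02 we fail to reject H₀.

z = -2.10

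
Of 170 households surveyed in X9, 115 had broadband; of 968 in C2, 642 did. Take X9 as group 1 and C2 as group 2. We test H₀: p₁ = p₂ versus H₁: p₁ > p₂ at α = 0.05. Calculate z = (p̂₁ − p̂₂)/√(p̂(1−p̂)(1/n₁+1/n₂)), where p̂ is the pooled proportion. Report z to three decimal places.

p̂₁ = 115/170 = 0.67647, p̂₂ = 642/968 = 0.66322.
Pooled p̂ = (115+642)/(170+968) = 757/1138 = 0.66520.
SE = √(0.222708 × 0.00691541) = 0.03924.
z = (0.67647 − 0.66322)/0.03924 = 0.01325/0.03924 = 0.338.
p-value = P(Z > 0.338) ≈ 0.3678, so at α = 0.05 we fail to reject H₀.

z = 0.338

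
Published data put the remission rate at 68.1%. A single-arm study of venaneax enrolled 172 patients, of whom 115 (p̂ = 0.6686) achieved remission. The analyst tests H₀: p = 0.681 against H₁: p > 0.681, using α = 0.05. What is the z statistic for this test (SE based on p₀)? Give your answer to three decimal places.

z = -0.349

p̂ = 115/172 = 0.66860.
Standard error under H₀: √(0.681×0.319/172) = 0.03554.
z = (0.66860 − 0.681)/0.03554 = -0.01240/0.03554 = -0.349.
p-value = P(Z > -0.349) ≈ 0.6364. With α = 0.05, fail to reject H₀.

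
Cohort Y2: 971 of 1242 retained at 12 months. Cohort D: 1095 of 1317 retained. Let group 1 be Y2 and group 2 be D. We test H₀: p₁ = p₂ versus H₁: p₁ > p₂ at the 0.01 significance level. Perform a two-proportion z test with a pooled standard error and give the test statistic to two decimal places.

p̂₁ = 971/1242 = 0.7818, p̂₂ = 1095/1317 = 0.8314.
Pooled p̂ = (971+1095)/(1242+1317) = 2066/2559 = 0.8073.
SE = √(0.155538 × 0.00156445) = 0.0156.
z = (0.7818 − 0.8314)/0.0156 = -0.0496/0.0156 = -3.18.
p-value = P(Z > -3.182) ≈ 0.9993; since p > α = 0.01, fail to reject H₀.

z = -3.18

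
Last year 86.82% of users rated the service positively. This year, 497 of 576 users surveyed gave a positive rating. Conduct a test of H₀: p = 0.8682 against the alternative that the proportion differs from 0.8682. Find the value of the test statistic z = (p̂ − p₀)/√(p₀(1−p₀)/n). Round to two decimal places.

p̂ = 497/576 = 0.8628.
SE = √(p₀(1−p₀)/n) = √(0.11443/576) = 0.0141.
z = (0.8628 − 0.8682)/0.0141 = -0.0054/0.0141 = -0.38.
Two-sided p-value ≈ 2·Φ(−0.380) = 0.7041.

z = -0.38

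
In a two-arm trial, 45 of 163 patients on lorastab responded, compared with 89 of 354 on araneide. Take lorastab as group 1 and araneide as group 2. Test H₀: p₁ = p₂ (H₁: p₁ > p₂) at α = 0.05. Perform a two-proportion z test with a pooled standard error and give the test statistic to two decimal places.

z = 0.59

p̂₁ = 45/163 ≈ 0.27607, p̂₂ = 89/354 ≈ 0.25141.
Pooled p̂ = (45+89)/(163+354) = 134/517 = 0.25919.
SE = √(p̂(1−p̂)(1/n₁+1/n₂)) = √(0.25919·0.74081·0.00895983) = √(0.00172037) = 0.04148.
z = (0.27607 − 0.25141)/0.04148 = 0.02466/0.04148 = 0.59.
p-value = P(Z > 0.595) ≈ 0.2761, so at α = 0.05 we fail to reject H₀.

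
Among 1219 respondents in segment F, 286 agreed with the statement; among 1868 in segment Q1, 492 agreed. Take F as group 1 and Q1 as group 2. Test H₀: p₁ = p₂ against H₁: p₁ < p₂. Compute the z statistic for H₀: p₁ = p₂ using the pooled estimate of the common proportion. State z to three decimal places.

z = -1.799

p̂₁ = 286/1219 ≈ 0.23462, p̂₂ = 492/1868 ≈ 0.26338.
Pooled p̂ = (286+492)/(1219+1868) = 778/3087 = 0.25202.
SE = √(p̂(1−p̂)(1/n₁+1/n₂)) = √(0.25202·0.74798·0.00135568) = √(0.000255556) = 0.01599.
z = (0.23462 − 0.26338)/0.01599 = -0.02876/0.01599 = -1.799.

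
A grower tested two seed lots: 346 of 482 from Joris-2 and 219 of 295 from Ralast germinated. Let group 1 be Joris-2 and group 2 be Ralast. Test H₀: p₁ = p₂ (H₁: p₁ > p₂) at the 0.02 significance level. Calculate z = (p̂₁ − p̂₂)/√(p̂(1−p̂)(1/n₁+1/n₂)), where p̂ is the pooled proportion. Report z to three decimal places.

p̂₁ = 346/482 = 0.71784, p̂₂ = 219/295 = 0.74237.
Pooled p̂ = (346+219)/(482+295) = 565/777 = 0.72716.
SE = √(p̂(1−p̂)(1/n₁+1/n₂)) = √(0.72716·0.27284·0.00546452) = √(0.00108416) = 0.03293.
z = (0.71784 − 0.74237)/0.03293 = -0.02453/0.03293 = -0.745.
p-value = P(Z > -0.745) ≈ 0.7719. With α = 0.02, fail to reject H₀.

z = -0.745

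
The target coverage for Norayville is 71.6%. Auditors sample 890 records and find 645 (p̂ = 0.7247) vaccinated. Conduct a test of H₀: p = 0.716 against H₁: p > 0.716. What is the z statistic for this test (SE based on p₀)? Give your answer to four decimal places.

p̂ = 645/890 ≈ 0.724719.
SE = √(p₀(1−p₀)/n) = √(0.20334/890) = 0.015115.
z = (0.724719 − 0.716)/0.015115 = 0.008719/0.015115 = 0.5768.

z = 0.5768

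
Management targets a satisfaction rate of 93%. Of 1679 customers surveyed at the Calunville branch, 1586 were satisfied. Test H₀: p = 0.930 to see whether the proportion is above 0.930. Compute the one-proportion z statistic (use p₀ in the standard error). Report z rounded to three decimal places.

z = 2.346

p̂ = 1586/1679 ≈ 0.944610.
Under H₀, SE = √(0.93·0.07/1679) = √(3.87731e-05) = 0.006227.
z = (0.944610 − 0.93)/0.006227 = 0.014610/0.006227 = 2.346.
p-value = P(Z > 2.346) ≈ 0.0095.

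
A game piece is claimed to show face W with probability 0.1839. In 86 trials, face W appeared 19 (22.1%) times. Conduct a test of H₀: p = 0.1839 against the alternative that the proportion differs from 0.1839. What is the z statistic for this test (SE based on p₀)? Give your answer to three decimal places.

z = 0.886

p̂ = 19/86 = 0.220930.
Standard error under H₀: √(0.1839×0.8161/86) = 0.041775.
z = (0.220930 − 0.1839)/0.041775 = 0.037030/0.041775 = 0.886.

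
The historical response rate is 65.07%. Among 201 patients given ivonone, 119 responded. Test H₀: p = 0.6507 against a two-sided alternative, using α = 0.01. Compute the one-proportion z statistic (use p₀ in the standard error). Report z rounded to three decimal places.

p̂ = 119/201 ≈ 0.59204.
Under H₀, SE = √(0.6507·0.3493/201) = √(0.00113079) = 0.03363.
z = (0.59204 − 0.6507)/0.03363 = -0.05866/0.03363 = -1.744.
p-value = 2·P(Z > 1.744) ≈ 0.0811; since p > α = 0.01, fail to reject H₀.

z = -1.744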